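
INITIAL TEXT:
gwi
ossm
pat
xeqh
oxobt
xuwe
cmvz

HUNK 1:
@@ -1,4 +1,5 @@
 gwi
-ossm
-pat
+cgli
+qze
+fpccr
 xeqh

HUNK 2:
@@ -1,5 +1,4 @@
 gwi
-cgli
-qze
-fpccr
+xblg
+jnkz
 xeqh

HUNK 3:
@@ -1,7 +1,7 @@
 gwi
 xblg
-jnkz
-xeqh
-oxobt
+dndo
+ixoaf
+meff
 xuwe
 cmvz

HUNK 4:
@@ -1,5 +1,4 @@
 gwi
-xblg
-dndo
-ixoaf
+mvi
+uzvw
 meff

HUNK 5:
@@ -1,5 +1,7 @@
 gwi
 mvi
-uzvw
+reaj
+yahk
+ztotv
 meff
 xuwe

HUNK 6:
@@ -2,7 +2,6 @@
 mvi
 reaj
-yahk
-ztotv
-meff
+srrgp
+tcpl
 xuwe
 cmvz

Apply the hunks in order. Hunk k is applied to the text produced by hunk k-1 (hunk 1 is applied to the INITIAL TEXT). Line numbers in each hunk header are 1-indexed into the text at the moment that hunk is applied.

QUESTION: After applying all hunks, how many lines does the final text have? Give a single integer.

Answer: 7

Derivation:
Hunk 1: at line 1 remove [ossm,pat] add [cgli,qze,fpccr] -> 8 lines: gwi cgli qze fpccr xeqh oxobt xuwe cmvz
Hunk 2: at line 1 remove [cgli,qze,fpccr] add [xblg,jnkz] -> 7 lines: gwi xblg jnkz xeqh oxobt xuwe cmvz
Hunk 3: at line 1 remove [jnkz,xeqh,oxobt] add [dndo,ixoaf,meff] -> 7 lines: gwi xblg dndo ixoaf meff xuwe cmvz
Hunk 4: at line 1 remove [xblg,dndo,ixoaf] add [mvi,uzvw] -> 6 lines: gwi mvi uzvw meff xuwe cmvz
Hunk 5: at line 1 remove [uzvw] add [reaj,yahk,ztotv] -> 8 lines: gwi mvi reaj yahk ztotv meff xuwe cmvz
Hunk 6: at line 2 remove [yahk,ztotv,meff] add [srrgp,tcpl] -> 7 lines: gwi mvi reaj srrgp tcpl xuwe cmvz
Final line count: 7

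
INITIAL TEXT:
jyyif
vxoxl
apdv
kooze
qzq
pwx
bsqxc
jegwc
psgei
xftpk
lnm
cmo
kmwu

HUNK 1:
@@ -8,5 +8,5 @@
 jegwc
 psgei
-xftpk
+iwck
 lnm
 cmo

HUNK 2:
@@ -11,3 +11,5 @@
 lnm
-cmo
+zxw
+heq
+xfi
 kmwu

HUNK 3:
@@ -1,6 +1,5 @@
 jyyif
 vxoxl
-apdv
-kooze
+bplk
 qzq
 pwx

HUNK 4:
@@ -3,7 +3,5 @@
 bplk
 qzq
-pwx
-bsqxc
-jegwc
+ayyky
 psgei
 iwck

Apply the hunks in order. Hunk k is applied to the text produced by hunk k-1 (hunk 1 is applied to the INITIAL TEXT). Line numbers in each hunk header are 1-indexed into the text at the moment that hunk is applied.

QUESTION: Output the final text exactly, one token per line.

Answer: jyyif
vxoxl
bplk
qzq
ayyky
psgei
iwck
lnm
zxw
heq
xfi
kmwu

Derivation:
Hunk 1: at line 8 remove [xftpk] add [iwck] -> 13 lines: jyyif vxoxl apdv kooze qzq pwx bsqxc jegwc psgei iwck lnm cmo kmwu
Hunk 2: at line 11 remove [cmo] add [zxw,heq,xfi] -> 15 lines: jyyif vxoxl apdv kooze qzq pwx bsqxc jegwc psgei iwck lnm zxw heq xfi kmwu
Hunk 3: at line 1 remove [apdv,kooze] add [bplk] -> 14 lines: jyyif vxoxl bplk qzq pwx bsqxc jegwc psgei iwck lnm zxw heq xfi kmwu
Hunk 4: at line 3 remove [pwx,bsqxc,jegwc] add [ayyky] -> 12 lines: jyyif vxoxl bplk qzq ayyky psgei iwck lnm zxw heq xfi kmwu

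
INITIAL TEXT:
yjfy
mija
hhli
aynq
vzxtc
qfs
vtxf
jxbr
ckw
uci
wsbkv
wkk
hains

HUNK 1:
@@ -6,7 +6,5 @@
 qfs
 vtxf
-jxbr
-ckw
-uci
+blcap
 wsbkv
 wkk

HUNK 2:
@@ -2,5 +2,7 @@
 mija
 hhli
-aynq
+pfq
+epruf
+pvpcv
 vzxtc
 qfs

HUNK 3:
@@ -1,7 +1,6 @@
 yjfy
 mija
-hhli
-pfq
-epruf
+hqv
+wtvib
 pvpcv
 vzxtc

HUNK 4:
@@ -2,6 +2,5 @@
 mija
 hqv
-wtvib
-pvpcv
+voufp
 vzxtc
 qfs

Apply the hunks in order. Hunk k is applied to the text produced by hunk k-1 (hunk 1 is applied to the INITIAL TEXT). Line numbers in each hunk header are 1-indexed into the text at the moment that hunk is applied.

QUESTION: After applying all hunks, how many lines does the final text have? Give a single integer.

Answer: 11

Derivation:
Hunk 1: at line 6 remove [jxbr,ckw,uci] add [blcap] -> 11 lines: yjfy mija hhli aynq vzxtc qfs vtxf blcap wsbkv wkk hains
Hunk 2: at line 2 remove [aynq] add [pfq,epruf,pvpcv] -> 13 lines: yjfy mija hhli pfq epruf pvpcv vzxtc qfs vtxf blcap wsbkv wkk hains
Hunk 3: at line 1 remove [hhli,pfq,epruf] add [hqv,wtvib] -> 12 lines: yjfy mija hqv wtvib pvpcv vzxtc qfs vtxf blcap wsbkv wkk hains
Hunk 4: at line 2 remove [wtvib,pvpcv] add [voufp] -> 11 lines: yjfy mija hqv voufp vzxtc qfs vtxf blcap wsbkv wkk hains
Final line count: 11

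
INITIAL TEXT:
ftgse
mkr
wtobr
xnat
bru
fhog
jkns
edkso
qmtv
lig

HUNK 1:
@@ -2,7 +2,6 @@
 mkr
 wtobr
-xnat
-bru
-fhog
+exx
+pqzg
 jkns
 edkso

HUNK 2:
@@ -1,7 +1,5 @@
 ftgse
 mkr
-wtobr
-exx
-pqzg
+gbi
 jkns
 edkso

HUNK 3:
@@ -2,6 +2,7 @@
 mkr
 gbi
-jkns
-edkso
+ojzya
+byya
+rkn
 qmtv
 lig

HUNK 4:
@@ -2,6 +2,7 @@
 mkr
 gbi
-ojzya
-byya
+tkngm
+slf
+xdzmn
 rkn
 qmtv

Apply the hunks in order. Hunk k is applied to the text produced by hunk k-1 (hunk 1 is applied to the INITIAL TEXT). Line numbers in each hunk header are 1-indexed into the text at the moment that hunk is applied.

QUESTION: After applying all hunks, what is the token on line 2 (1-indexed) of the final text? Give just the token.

Hunk 1: at line 2 remove [xnat,bru,fhog] add [exx,pqzg] -> 9 lines: ftgse mkr wtobr exx pqzg jkns edkso qmtv lig
Hunk 2: at line 1 remove [wtobr,exx,pqzg] add [gbi] -> 7 lines: ftgse mkr gbi jkns edkso qmtv lig
Hunk 3: at line 2 remove [jkns,edkso] add [ojzya,byya,rkn] -> 8 lines: ftgse mkr gbi ojzya byya rkn qmtv lig
Hunk 4: at line 2 remove [ojzya,byya] add [tkngm,slf,xdzmn] -> 9 lines: ftgse mkr gbi tkngm slf xdzmn rkn qmtv lig
Final line 2: mkr

Answer: mkr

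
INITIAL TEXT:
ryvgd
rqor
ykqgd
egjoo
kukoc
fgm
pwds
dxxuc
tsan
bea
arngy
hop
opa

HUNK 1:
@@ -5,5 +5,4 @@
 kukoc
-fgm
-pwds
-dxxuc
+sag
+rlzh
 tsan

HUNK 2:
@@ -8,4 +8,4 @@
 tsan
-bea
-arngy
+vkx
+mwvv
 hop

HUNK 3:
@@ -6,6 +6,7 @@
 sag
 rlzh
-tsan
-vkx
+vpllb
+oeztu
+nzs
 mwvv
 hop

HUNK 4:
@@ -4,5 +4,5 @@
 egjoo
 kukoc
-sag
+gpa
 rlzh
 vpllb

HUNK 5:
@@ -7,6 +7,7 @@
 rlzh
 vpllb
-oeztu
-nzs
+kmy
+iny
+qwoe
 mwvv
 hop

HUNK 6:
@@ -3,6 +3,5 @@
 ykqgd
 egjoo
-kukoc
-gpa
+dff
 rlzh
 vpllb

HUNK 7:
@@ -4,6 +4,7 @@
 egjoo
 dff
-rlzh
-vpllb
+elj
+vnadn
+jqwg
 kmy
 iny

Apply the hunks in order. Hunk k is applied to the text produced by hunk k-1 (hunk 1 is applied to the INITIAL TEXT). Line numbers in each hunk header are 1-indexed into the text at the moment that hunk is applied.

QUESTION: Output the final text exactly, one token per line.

Answer: ryvgd
rqor
ykqgd
egjoo
dff
elj
vnadn
jqwg
kmy
iny
qwoe
mwvv
hop
opa

Derivation:
Hunk 1: at line 5 remove [fgm,pwds,dxxuc] add [sag,rlzh] -> 12 lines: ryvgd rqor ykqgd egjoo kukoc sag rlzh tsan bea arngy hop opa
Hunk 2: at line 8 remove [bea,arngy] add [vkx,mwvv] -> 12 lines: ryvgd rqor ykqgd egjoo kukoc sag rlzh tsan vkx mwvv hop opa
Hunk 3: at line 6 remove [tsan,vkx] add [vpllb,oeztu,nzs] -> 13 lines: ryvgd rqor ykqgd egjoo kukoc sag rlzh vpllb oeztu nzs mwvv hop opa
Hunk 4: at line 4 remove [sag] add [gpa] -> 13 lines: ryvgd rqor ykqgd egjoo kukoc gpa rlzh vpllb oeztu nzs mwvv hop opa
Hunk 5: at line 7 remove [oeztu,nzs] add [kmy,iny,qwoe] -> 14 lines: ryvgd rqor ykqgd egjoo kukoc gpa rlzh vpllb kmy iny qwoe mwvv hop opa
Hunk 6: at line 3 remove [kukoc,gpa] add [dff] -> 13 lines: ryvgd rqor ykqgd egjoo dff rlzh vpllb kmy iny qwoe mwvv hop opa
Hunk 7: at line 4 remove [rlzh,vpllb] add [elj,vnadn,jqwg] -> 14 lines: ryvgd rqor ykqgd egjoo dff elj vnadn jqwg kmy iny qwoe mwvv hop opa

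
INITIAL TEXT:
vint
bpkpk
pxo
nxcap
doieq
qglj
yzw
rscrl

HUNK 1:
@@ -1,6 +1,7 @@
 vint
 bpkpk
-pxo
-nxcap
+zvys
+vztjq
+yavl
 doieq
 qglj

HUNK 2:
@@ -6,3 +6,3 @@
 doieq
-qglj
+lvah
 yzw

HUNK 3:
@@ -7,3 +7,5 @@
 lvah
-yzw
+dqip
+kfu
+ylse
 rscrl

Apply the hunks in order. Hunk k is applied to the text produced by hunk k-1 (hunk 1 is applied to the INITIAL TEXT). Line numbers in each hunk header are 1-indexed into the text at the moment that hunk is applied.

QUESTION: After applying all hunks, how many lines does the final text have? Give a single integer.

Answer: 11

Derivation:
Hunk 1: at line 1 remove [pxo,nxcap] add [zvys,vztjq,yavl] -> 9 lines: vint bpkpk zvys vztjq yavl doieq qglj yzw rscrl
Hunk 2: at line 6 remove [qglj] add [lvah] -> 9 lines: vint bpkpk zvys vztjq yavl doieq lvah yzw rscrl
Hunk 3: at line 7 remove [yzw] add [dqip,kfu,ylse] -> 11 lines: vint bpkpk zvys vztjq yavl doieq lvah dqip kfu ylse rscrl
Final line count: 11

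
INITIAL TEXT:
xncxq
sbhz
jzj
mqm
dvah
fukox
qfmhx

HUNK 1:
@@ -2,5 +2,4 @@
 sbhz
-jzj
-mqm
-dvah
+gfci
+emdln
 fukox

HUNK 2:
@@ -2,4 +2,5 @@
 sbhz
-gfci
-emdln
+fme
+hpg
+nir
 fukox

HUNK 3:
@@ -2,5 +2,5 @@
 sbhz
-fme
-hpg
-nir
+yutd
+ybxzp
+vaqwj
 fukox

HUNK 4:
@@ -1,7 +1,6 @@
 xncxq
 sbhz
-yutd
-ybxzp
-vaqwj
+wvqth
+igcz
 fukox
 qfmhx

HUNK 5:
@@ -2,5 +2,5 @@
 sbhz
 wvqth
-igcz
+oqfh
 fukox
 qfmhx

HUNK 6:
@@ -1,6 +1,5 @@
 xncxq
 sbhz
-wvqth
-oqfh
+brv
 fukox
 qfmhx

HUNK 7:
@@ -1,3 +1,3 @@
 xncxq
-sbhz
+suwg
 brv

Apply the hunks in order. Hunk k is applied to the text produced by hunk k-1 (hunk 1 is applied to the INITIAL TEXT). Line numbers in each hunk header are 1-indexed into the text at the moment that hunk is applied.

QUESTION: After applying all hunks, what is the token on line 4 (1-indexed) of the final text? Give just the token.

Answer: fukox

Derivation:
Hunk 1: at line 2 remove [jzj,mqm,dvah] add [gfci,emdln] -> 6 lines: xncxq sbhz gfci emdln fukox qfmhx
Hunk 2: at line 2 remove [gfci,emdln] add [fme,hpg,nir] -> 7 lines: xncxq sbhz fme hpg nir fukox qfmhx
Hunk 3: at line 2 remove [fme,hpg,nir] add [yutd,ybxzp,vaqwj] -> 7 lines: xncxq sbhz yutd ybxzp vaqwj fukox qfmhx
Hunk 4: at line 1 remove [yutd,ybxzp,vaqwj] add [wvqth,igcz] -> 6 lines: xncxq sbhz wvqth igcz fukox qfmhx
Hunk 5: at line 2 remove [igcz] add [oqfh] -> 6 lines: xncxq sbhz wvqth oqfh fukox qfmhx
Hunk 6: at line 1 remove [wvqth,oqfh] add [brv] -> 5 lines: xncxq sbhz brv fukox qfmhx
Hunk 7: at line 1 remove [sbhz] add [suwg] -> 5 lines: xncxq suwg brv fukox qfmhx
Final line 4: fukox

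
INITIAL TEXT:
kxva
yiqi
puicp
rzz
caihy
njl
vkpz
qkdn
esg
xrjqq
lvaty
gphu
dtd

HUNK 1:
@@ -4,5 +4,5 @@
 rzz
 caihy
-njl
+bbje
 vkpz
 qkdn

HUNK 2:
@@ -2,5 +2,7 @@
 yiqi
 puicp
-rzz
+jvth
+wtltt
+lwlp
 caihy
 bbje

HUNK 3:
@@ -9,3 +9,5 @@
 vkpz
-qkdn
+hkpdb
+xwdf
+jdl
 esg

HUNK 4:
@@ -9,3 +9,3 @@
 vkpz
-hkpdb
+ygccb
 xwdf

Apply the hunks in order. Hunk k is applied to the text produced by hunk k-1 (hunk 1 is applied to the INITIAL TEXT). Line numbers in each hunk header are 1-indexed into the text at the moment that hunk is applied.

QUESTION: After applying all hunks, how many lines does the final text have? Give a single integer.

Answer: 17

Derivation:
Hunk 1: at line 4 remove [njl] add [bbje] -> 13 lines: kxva yiqi puicp rzz caihy bbje vkpz qkdn esg xrjqq lvaty gphu dtd
Hunk 2: at line 2 remove [rzz] add [jvth,wtltt,lwlp] -> 15 lines: kxva yiqi puicp jvth wtltt lwlp caihy bbje vkpz qkdn esg xrjqq lvaty gphu dtd
Hunk 3: at line 9 remove [qkdn] add [hkpdb,xwdf,jdl] -> 17 lines: kxva yiqi puicp jvth wtltt lwlp caihy bbje vkpz hkpdb xwdf jdl esg xrjqq lvaty gphu dtd
Hunk 4: at line 9 remove [hkpdb] add [ygccb] -> 17 lines: kxva yiqi puicp jvth wtltt lwlp caihy bbje vkpz ygccb xwdf jdl esg xrjqq lvaty gphu dtd
Final line count: 17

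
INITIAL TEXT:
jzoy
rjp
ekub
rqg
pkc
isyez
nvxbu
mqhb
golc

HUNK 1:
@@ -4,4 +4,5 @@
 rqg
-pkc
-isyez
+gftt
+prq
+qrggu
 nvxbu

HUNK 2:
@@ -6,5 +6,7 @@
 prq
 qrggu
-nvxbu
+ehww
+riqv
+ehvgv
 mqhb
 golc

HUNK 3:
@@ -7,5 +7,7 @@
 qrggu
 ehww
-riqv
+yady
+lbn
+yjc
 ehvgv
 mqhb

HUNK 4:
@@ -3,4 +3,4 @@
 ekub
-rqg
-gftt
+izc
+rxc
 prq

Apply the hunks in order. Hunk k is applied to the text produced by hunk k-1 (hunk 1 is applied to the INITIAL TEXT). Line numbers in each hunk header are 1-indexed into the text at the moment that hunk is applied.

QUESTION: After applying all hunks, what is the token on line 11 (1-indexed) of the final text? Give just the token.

Hunk 1: at line 4 remove [pkc,isyez] add [gftt,prq,qrggu] -> 10 lines: jzoy rjp ekub rqg gftt prq qrggu nvxbu mqhb golc
Hunk 2: at line 6 remove [nvxbu] add [ehww,riqv,ehvgv] -> 12 lines: jzoy rjp ekub rqg gftt prq qrggu ehww riqv ehvgv mqhb golc
Hunk 3: at line 7 remove [riqv] add [yady,lbn,yjc] -> 14 lines: jzoy rjp ekub rqg gftt prq qrggu ehww yady lbn yjc ehvgv mqhb golc
Hunk 4: at line 3 remove [rqg,gftt] add [izc,rxc] -> 14 lines: jzoy rjp ekub izc rxc prq qrggu ehww yady lbn yjc ehvgv mqhb golc
Final line 11: yjc

Answer: yjc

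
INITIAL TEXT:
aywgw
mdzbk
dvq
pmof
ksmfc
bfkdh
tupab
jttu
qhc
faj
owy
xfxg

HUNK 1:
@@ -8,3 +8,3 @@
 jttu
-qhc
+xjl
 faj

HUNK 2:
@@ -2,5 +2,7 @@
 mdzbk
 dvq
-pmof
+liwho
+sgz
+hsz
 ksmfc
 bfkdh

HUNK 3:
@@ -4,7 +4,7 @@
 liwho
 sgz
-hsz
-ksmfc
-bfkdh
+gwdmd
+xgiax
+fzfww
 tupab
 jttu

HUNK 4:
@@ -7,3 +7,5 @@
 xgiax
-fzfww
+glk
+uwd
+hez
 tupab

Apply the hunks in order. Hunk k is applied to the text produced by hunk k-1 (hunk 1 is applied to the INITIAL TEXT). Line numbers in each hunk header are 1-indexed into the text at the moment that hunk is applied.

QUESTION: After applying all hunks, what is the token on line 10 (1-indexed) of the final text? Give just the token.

Hunk 1: at line 8 remove [qhc] add [xjl] -> 12 lines: aywgw mdzbk dvq pmof ksmfc bfkdh tupab jttu xjl faj owy xfxg
Hunk 2: at line 2 remove [pmof] add [liwho,sgz,hsz] -> 14 lines: aywgw mdzbk dvq liwho sgz hsz ksmfc bfkdh tupab jttu xjl faj owy xfxg
Hunk 3: at line 4 remove [hsz,ksmfc,bfkdh] add [gwdmd,xgiax,fzfww] -> 14 lines: aywgw mdzbk dvq liwho sgz gwdmd xgiax fzfww tupab jttu xjl faj owy xfxg
Hunk 4: at line 7 remove [fzfww] add [glk,uwd,hez] -> 16 lines: aywgw mdzbk dvq liwho sgz gwdmd xgiax glk uwd hez tupab jttu xjl faj owy xfxg
Final line 10: hez

Answer: hez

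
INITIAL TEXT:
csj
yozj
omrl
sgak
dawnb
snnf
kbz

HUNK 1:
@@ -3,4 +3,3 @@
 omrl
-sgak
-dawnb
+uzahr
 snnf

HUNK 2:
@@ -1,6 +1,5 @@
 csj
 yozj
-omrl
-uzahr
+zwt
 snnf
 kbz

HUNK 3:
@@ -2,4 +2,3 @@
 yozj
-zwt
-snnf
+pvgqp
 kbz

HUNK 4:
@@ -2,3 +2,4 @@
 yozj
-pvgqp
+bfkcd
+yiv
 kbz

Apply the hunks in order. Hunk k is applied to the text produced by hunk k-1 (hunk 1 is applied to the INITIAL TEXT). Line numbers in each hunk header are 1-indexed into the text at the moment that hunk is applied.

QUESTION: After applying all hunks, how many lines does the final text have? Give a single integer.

Hunk 1: at line 3 remove [sgak,dawnb] add [uzahr] -> 6 lines: csj yozj omrl uzahr snnf kbz
Hunk 2: at line 1 remove [omrl,uzahr] add [zwt] -> 5 lines: csj yozj zwt snnf kbz
Hunk 3: at line 2 remove [zwt,snnf] add [pvgqp] -> 4 lines: csj yozj pvgqp kbz
Hunk 4: at line 2 remove [pvgqp] add [bfkcd,yiv] -> 5 lines: csj yozj bfkcd yiv kbz
Final line count: 5

Answer: 5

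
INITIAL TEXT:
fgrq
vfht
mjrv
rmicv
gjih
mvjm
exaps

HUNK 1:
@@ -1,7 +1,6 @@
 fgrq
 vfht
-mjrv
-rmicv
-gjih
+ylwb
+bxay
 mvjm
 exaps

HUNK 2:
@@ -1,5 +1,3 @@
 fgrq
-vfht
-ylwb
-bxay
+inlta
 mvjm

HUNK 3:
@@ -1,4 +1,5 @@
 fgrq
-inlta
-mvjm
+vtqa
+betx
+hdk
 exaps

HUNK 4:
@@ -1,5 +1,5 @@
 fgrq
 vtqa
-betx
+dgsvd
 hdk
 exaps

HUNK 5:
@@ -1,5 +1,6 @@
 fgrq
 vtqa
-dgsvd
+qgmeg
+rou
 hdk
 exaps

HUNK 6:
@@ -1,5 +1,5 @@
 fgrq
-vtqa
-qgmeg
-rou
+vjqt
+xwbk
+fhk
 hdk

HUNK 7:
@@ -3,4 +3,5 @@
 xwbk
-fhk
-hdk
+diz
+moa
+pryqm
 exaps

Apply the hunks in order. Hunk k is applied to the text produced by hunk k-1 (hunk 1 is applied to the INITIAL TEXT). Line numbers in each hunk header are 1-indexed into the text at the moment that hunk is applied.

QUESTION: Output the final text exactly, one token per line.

Answer: fgrq
vjqt
xwbk
diz
moa
pryqm
exaps

Derivation:
Hunk 1: at line 1 remove [mjrv,rmicv,gjih] add [ylwb,bxay] -> 6 lines: fgrq vfht ylwb bxay mvjm exaps
Hunk 2: at line 1 remove [vfht,ylwb,bxay] add [inlta] -> 4 lines: fgrq inlta mvjm exaps
Hunk 3: at line 1 remove [inlta,mvjm] add [vtqa,betx,hdk] -> 5 lines: fgrq vtqa betx hdk exaps
Hunk 4: at line 1 remove [betx] add [dgsvd] -> 5 lines: fgrq vtqa dgsvd hdk exaps
Hunk 5: at line 1 remove [dgsvd] add [qgmeg,rou] -> 6 lines: fgrq vtqa qgmeg rou hdk exaps
Hunk 6: at line 1 remove [vtqa,qgmeg,rou] add [vjqt,xwbk,fhk] -> 6 lines: fgrq vjqt xwbk fhk hdk exaps
Hunk 7: at line 3 remove [fhk,hdk] add [diz,moa,pryqm] -> 7 lines: fgrq vjqt xwbk diz moa pryqm exaps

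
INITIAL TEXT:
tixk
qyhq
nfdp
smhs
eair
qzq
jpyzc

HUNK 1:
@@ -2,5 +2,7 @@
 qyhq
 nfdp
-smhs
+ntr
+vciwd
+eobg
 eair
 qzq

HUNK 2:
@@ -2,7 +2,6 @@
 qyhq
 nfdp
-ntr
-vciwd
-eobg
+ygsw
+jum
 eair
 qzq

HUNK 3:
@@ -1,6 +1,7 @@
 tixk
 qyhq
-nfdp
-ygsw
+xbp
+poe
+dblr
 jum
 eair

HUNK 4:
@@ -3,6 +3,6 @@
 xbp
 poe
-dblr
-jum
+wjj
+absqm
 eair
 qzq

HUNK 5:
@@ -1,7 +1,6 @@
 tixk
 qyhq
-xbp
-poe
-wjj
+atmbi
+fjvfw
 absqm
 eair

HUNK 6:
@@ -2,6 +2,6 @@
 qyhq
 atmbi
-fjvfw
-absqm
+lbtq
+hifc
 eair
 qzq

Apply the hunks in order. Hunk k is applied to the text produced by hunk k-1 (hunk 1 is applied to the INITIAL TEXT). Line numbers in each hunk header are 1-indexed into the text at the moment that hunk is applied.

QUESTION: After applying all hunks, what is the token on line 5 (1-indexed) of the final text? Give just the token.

Answer: hifc

Derivation:
Hunk 1: at line 2 remove [smhs] add [ntr,vciwd,eobg] -> 9 lines: tixk qyhq nfdp ntr vciwd eobg eair qzq jpyzc
Hunk 2: at line 2 remove [ntr,vciwd,eobg] add [ygsw,jum] -> 8 lines: tixk qyhq nfdp ygsw jum eair qzq jpyzc
Hunk 3: at line 1 remove [nfdp,ygsw] add [xbp,poe,dblr] -> 9 lines: tixk qyhq xbp poe dblr jum eair qzq jpyzc
Hunk 4: at line 3 remove [dblr,jum] add [wjj,absqm] -> 9 lines: tixk qyhq xbp poe wjj absqm eair qzq jpyzc
Hunk 5: at line 1 remove [xbp,poe,wjj] add [atmbi,fjvfw] -> 8 lines: tixk qyhq atmbi fjvfw absqm eair qzq jpyzc
Hunk 6: at line 2 remove [fjvfw,absqm] add [lbtq,hifc] -> 8 lines: tixk qyhq atmbi lbtq hifc eair qzq jpyzc
Final line 5: hifc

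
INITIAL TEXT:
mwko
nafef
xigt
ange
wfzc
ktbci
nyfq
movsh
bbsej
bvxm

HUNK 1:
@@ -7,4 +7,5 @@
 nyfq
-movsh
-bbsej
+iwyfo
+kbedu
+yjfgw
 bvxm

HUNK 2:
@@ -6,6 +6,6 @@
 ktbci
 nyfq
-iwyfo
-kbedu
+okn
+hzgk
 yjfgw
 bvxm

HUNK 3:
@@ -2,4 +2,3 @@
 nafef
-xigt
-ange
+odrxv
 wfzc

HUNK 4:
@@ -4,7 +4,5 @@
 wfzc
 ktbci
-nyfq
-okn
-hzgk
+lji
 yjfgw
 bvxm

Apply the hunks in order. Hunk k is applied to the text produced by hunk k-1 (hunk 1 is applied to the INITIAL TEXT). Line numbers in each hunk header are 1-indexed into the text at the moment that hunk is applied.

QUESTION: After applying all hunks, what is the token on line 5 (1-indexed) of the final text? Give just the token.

Hunk 1: at line 7 remove [movsh,bbsej] add [iwyfo,kbedu,yjfgw] -> 11 lines: mwko nafef xigt ange wfzc ktbci nyfq iwyfo kbedu yjfgw bvxm
Hunk 2: at line 6 remove [iwyfo,kbedu] add [okn,hzgk] -> 11 lines: mwko nafef xigt ange wfzc ktbci nyfq okn hzgk yjfgw bvxm
Hunk 3: at line 2 remove [xigt,ange] add [odrxv] -> 10 lines: mwko nafef odrxv wfzc ktbci nyfq okn hzgk yjfgw bvxm
Hunk 4: at line 4 remove [nyfq,okn,hzgk] add [lji] -> 8 lines: mwko nafef odrxv wfzc ktbci lji yjfgw bvxm
Final line 5: ktbci

Answer: ktbci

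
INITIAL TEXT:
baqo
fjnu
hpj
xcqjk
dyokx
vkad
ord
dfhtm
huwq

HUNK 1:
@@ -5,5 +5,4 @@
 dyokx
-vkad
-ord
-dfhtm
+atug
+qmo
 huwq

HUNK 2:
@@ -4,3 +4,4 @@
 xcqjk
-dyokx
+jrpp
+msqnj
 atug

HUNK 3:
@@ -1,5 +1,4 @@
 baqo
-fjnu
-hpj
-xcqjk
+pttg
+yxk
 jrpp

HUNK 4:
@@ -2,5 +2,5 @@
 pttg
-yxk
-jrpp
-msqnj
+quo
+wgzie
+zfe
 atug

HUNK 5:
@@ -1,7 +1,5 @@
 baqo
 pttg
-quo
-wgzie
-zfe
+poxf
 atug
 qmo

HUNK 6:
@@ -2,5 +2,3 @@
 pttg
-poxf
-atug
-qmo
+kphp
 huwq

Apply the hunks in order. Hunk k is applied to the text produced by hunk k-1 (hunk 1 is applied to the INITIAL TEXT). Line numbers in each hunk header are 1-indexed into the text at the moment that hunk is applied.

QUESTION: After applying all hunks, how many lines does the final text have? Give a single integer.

Hunk 1: at line 5 remove [vkad,ord,dfhtm] add [atug,qmo] -> 8 lines: baqo fjnu hpj xcqjk dyokx atug qmo huwq
Hunk 2: at line 4 remove [dyokx] add [jrpp,msqnj] -> 9 lines: baqo fjnu hpj xcqjk jrpp msqnj atug qmo huwq
Hunk 3: at line 1 remove [fjnu,hpj,xcqjk] add [pttg,yxk] -> 8 lines: baqo pttg yxk jrpp msqnj atug qmo huwq
Hunk 4: at line 2 remove [yxk,jrpp,msqnj] add [quo,wgzie,zfe] -> 8 lines: baqo pttg quo wgzie zfe atug qmo huwq
Hunk 5: at line 1 remove [quo,wgzie,zfe] add [poxf] -> 6 lines: baqo pttg poxf atug qmo huwq
Hunk 6: at line 2 remove [poxf,atug,qmo] add [kphp] -> 4 lines: baqo pttg kphp huwq
Final line count: 4

Answer: 4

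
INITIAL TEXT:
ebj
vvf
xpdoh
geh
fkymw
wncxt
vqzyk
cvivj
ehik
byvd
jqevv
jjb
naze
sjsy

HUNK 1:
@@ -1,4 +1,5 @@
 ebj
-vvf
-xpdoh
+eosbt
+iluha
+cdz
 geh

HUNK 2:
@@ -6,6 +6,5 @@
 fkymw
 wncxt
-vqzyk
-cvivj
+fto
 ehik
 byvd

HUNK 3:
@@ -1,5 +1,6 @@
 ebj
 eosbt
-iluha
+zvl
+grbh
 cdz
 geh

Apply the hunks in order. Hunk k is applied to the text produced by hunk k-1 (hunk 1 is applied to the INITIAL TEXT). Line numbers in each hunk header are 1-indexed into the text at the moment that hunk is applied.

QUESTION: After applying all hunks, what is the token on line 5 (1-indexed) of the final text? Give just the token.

Hunk 1: at line 1 remove [vvf,xpdoh] add [eosbt,iluha,cdz] -> 15 lines: ebj eosbt iluha cdz geh fkymw wncxt vqzyk cvivj ehik byvd jqevv jjb naze sjsy
Hunk 2: at line 6 remove [vqzyk,cvivj] add [fto] -> 14 lines: ebj eosbt iluha cdz geh fkymw wncxt fto ehik byvd jqevv jjb naze sjsy
Hunk 3: at line 1 remove [iluha] add [zvl,grbh] -> 15 lines: ebj eosbt zvl grbh cdz geh fkymw wncxt fto ehik byvd jqevv jjb naze sjsy
Final line 5: cdz

Answer: cdz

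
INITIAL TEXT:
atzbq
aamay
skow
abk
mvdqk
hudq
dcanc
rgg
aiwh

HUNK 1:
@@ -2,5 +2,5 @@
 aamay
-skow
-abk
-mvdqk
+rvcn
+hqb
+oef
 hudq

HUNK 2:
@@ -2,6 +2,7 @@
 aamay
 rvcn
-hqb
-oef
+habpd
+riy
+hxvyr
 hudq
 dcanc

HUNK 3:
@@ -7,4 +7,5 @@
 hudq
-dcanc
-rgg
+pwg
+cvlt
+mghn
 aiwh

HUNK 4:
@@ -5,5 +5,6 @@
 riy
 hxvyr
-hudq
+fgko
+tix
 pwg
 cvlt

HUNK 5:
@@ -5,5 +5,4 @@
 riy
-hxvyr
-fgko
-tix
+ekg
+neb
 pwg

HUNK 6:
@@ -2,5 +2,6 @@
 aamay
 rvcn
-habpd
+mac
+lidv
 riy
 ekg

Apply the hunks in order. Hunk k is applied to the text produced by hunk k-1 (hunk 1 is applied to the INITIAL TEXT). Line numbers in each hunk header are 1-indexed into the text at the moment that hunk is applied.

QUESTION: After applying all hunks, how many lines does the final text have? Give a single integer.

Hunk 1: at line 2 remove [skow,abk,mvdqk] add [rvcn,hqb,oef] -> 9 lines: atzbq aamay rvcn hqb oef hudq dcanc rgg aiwh
Hunk 2: at line 2 remove [hqb,oef] add [habpd,riy,hxvyr] -> 10 lines: atzbq aamay rvcn habpd riy hxvyr hudq dcanc rgg aiwh
Hunk 3: at line 7 remove [dcanc,rgg] add [pwg,cvlt,mghn] -> 11 lines: atzbq aamay rvcn habpd riy hxvyr hudq pwg cvlt mghn aiwh
Hunk 4: at line 5 remove [hudq] add [fgko,tix] -> 12 lines: atzbq aamay rvcn habpd riy hxvyr fgko tix pwg cvlt mghn aiwh
Hunk 5: at line 5 remove [hxvyr,fgko,tix] add [ekg,neb] -> 11 lines: atzbq aamay rvcn habpd riy ekg neb pwg cvlt mghn aiwh
Hunk 6: at line 2 remove [habpd] add [mac,lidv] -> 12 lines: atzbq aamay rvcn mac lidv riy ekg neb pwg cvlt mghn aiwh
Final line count: 12

Answer: 12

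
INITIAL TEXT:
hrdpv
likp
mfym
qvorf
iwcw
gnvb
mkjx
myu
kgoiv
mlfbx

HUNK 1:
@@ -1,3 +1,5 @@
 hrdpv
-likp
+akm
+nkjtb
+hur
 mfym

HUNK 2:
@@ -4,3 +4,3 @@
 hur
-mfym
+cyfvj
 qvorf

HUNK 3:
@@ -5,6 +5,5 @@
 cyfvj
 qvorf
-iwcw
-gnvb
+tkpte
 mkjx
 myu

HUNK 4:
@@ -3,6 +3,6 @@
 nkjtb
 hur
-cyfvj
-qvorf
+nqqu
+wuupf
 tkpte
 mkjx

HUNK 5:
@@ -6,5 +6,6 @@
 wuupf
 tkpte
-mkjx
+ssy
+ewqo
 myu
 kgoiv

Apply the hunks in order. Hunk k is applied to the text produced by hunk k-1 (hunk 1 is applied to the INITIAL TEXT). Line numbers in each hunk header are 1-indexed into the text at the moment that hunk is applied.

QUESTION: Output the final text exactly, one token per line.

Hunk 1: at line 1 remove [likp] add [akm,nkjtb,hur] -> 12 lines: hrdpv akm nkjtb hur mfym qvorf iwcw gnvb mkjx myu kgoiv mlfbx
Hunk 2: at line 4 remove [mfym] add [cyfvj] -> 12 lines: hrdpv akm nkjtb hur cyfvj qvorf iwcw gnvb mkjx myu kgoiv mlfbx
Hunk 3: at line 5 remove [iwcw,gnvb] add [tkpte] -> 11 lines: hrdpv akm nkjtb hur cyfvj qvorf tkpte mkjx myu kgoiv mlfbx
Hunk 4: at line 3 remove [cyfvj,qvorf] add [nqqu,wuupf] -> 11 lines: hrdpv akm nkjtb hur nqqu wuupf tkpte mkjx myu kgoiv mlfbx
Hunk 5: at line 6 remove [mkjx] add [ssy,ewqo] -> 12 lines: hrdpv akm nkjtb hur nqqu wuupf tkpte ssy ewqo myu kgoiv mlfbx

Answer: hrdpv
akm
nkjtb
hur
nqqu
wuupf
tkpte
ssy
ewqo
myu
kgoiv
mlfbx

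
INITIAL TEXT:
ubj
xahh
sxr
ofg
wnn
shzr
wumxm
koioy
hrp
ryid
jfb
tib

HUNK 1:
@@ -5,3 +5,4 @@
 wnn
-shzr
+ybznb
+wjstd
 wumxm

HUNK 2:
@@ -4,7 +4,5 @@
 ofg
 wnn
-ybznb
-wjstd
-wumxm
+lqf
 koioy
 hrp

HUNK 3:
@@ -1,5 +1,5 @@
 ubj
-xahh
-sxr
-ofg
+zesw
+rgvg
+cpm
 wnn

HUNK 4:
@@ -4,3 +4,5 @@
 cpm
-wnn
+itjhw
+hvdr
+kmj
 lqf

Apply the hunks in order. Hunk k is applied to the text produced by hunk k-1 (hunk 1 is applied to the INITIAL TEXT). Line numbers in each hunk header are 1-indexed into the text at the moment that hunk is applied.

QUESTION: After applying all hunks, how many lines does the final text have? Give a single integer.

Hunk 1: at line 5 remove [shzr] add [ybznb,wjstd] -> 13 lines: ubj xahh sxr ofg wnn ybznb wjstd wumxm koioy hrp ryid jfb tib
Hunk 2: at line 4 remove [ybznb,wjstd,wumxm] add [lqf] -> 11 lines: ubj xahh sxr ofg wnn lqf koioy hrp ryid jfb tib
Hunk 3: at line 1 remove [xahh,sxr,ofg] add [zesw,rgvg,cpm] -> 11 lines: ubj zesw rgvg cpm wnn lqf koioy hrp ryid jfb tib
Hunk 4: at line 4 remove [wnn] add [itjhw,hvdr,kmj] -> 13 lines: ubj zesw rgvg cpm itjhw hvdr kmj lqf koioy hrp ryid jfb tib
Final line count: 13

Answer: 13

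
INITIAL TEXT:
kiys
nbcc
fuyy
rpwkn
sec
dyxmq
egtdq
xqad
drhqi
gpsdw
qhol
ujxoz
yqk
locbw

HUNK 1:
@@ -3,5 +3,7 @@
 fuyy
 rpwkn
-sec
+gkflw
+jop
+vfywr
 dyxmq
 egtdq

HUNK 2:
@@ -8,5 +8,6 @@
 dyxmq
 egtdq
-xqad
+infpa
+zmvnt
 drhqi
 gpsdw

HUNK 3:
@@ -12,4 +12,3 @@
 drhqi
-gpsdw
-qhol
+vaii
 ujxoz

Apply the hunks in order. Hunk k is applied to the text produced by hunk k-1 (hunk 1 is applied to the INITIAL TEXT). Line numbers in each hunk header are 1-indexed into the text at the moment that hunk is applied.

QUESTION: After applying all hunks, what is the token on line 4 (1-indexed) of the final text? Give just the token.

Hunk 1: at line 3 remove [sec] add [gkflw,jop,vfywr] -> 16 lines: kiys nbcc fuyy rpwkn gkflw jop vfywr dyxmq egtdq xqad drhqi gpsdw qhol ujxoz yqk locbw
Hunk 2: at line 8 remove [xqad] add [infpa,zmvnt] -> 17 lines: kiys nbcc fuyy rpwkn gkflw jop vfywr dyxmq egtdq infpa zmvnt drhqi gpsdw qhol ujxoz yqk locbw
Hunk 3: at line 12 remove [gpsdw,qhol] add [vaii] -> 16 lines: kiys nbcc fuyy rpwkn gkflw jop vfywr dyxmq egtdq infpa zmvnt drhqi vaii ujxoz yqk locbw
Final line 4: rpwkn

Answer: rpwkn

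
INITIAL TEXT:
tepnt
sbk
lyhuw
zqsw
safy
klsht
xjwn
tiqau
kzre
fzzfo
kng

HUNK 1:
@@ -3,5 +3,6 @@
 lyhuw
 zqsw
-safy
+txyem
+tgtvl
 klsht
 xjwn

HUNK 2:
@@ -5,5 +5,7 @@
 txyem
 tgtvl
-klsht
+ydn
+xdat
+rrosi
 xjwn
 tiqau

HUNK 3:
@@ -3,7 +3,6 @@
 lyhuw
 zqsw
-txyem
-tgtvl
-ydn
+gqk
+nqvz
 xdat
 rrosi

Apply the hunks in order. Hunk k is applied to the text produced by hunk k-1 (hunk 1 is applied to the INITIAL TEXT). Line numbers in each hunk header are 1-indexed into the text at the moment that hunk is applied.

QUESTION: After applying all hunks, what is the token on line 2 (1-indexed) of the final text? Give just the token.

Answer: sbk

Derivation:
Hunk 1: at line 3 remove [safy] add [txyem,tgtvl] -> 12 lines: tepnt sbk lyhuw zqsw txyem tgtvl klsht xjwn tiqau kzre fzzfo kng
Hunk 2: at line 5 remove [klsht] add [ydn,xdat,rrosi] -> 14 lines: tepnt sbk lyhuw zqsw txyem tgtvl ydn xdat rrosi xjwn tiqau kzre fzzfo kng
Hunk 3: at line 3 remove [txyem,tgtvl,ydn] add [gqk,nqvz] -> 13 lines: tepnt sbk lyhuw zqsw gqk nqvz xdat rrosi xjwn tiqau kzre fzzfo kng
Final line 2: sbk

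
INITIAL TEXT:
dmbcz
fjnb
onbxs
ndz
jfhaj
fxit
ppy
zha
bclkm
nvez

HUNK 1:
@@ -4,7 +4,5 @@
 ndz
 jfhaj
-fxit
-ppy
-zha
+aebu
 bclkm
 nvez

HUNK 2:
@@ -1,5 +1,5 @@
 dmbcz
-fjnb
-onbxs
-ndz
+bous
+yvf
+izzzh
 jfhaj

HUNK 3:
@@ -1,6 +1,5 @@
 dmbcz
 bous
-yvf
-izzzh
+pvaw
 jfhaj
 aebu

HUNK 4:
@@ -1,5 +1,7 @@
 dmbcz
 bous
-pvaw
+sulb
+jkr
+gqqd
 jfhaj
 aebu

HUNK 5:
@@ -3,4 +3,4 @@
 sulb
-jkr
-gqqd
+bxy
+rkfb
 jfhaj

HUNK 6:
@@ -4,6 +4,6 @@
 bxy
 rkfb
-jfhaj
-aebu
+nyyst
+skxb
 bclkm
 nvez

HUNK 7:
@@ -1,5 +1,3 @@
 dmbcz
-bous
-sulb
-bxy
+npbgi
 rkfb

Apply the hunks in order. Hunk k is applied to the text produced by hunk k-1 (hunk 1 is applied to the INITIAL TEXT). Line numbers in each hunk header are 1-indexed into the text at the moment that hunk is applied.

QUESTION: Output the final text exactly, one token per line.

Answer: dmbcz
npbgi
rkfb
nyyst
skxb
bclkm
nvez

Derivation:
Hunk 1: at line 4 remove [fxit,ppy,zha] add [aebu] -> 8 lines: dmbcz fjnb onbxs ndz jfhaj aebu bclkm nvez
Hunk 2: at line 1 remove [fjnb,onbxs,ndz] add [bous,yvf,izzzh] -> 8 lines: dmbcz bous yvf izzzh jfhaj aebu bclkm nvez
Hunk 3: at line 1 remove [yvf,izzzh] add [pvaw] -> 7 lines: dmbcz bous pvaw jfhaj aebu bclkm nvez
Hunk 4: at line 1 remove [pvaw] add [sulb,jkr,gqqd] -> 9 lines: dmbcz bous sulb jkr gqqd jfhaj aebu bclkm nvez
Hunk 5: at line 3 remove [jkr,gqqd] add [bxy,rkfb] -> 9 lines: dmbcz bous sulb bxy rkfb jfhaj aebu bclkm nvez
Hunk 6: at line 4 remove [jfhaj,aebu] add [nyyst,skxb] -> 9 lines: dmbcz bous sulb bxy rkfb nyyst skxb bclkm nvez
Hunk 7: at line 1 remove [bous,sulb,bxy] add [npbgi] -> 7 lines: dmbcz npbgi rkfb nyyst skxb bclkm nvez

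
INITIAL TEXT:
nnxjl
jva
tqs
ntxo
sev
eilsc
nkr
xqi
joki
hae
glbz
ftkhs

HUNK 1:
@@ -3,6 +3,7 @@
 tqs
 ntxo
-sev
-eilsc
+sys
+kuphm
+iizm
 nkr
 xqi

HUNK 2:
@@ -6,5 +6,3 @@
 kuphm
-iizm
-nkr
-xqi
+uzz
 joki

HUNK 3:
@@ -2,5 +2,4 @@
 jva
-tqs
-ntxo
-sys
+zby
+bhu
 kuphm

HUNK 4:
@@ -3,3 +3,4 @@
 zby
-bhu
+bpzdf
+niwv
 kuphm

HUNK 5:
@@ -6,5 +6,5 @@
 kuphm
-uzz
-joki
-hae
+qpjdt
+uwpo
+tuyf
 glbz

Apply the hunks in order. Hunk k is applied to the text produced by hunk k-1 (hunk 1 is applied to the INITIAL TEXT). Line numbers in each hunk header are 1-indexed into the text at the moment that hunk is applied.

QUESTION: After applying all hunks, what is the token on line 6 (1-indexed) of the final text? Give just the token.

Hunk 1: at line 3 remove [sev,eilsc] add [sys,kuphm,iizm] -> 13 lines: nnxjl jva tqs ntxo sys kuphm iizm nkr xqi joki hae glbz ftkhs
Hunk 2: at line 6 remove [iizm,nkr,xqi] add [uzz] -> 11 lines: nnxjl jva tqs ntxo sys kuphm uzz joki hae glbz ftkhs
Hunk 3: at line 2 remove [tqs,ntxo,sys] add [zby,bhu] -> 10 lines: nnxjl jva zby bhu kuphm uzz joki hae glbz ftkhs
Hunk 4: at line 3 remove [bhu] add [bpzdf,niwv] -> 11 lines: nnxjl jva zby bpzdf niwv kuphm uzz joki hae glbz ftkhs
Hunk 5: at line 6 remove [uzz,joki,hae] add [qpjdt,uwpo,tuyf] -> 11 lines: nnxjl jva zby bpzdf niwv kuphm qpjdt uwpo tuyf glbz ftkhs
Final line 6: kuphm

Answer: kuphm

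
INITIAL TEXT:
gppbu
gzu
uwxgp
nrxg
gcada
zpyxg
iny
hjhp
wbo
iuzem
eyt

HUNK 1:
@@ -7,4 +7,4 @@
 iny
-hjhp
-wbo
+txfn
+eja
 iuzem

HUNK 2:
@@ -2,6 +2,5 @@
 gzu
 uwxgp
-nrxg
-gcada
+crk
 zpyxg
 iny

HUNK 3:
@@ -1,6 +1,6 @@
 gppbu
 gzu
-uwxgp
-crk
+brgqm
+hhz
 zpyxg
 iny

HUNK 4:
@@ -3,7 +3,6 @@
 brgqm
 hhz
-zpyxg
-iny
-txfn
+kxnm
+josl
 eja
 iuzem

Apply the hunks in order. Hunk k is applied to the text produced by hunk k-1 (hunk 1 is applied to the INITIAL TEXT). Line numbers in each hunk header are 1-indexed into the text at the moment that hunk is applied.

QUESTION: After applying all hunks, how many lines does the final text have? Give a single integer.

Hunk 1: at line 7 remove [hjhp,wbo] add [txfn,eja] -> 11 lines: gppbu gzu uwxgp nrxg gcada zpyxg iny txfn eja iuzem eyt
Hunk 2: at line 2 remove [nrxg,gcada] add [crk] -> 10 lines: gppbu gzu uwxgp crk zpyxg iny txfn eja iuzem eyt
Hunk 3: at line 1 remove [uwxgp,crk] add [brgqm,hhz] -> 10 lines: gppbu gzu brgqm hhz zpyxg iny txfn eja iuzem eyt
Hunk 4: at line 3 remove [zpyxg,iny,txfn] add [kxnm,josl] -> 9 lines: gppbu gzu brgqm hhz kxnm josl eja iuzem eyt
Final line count: 9

Answer: 9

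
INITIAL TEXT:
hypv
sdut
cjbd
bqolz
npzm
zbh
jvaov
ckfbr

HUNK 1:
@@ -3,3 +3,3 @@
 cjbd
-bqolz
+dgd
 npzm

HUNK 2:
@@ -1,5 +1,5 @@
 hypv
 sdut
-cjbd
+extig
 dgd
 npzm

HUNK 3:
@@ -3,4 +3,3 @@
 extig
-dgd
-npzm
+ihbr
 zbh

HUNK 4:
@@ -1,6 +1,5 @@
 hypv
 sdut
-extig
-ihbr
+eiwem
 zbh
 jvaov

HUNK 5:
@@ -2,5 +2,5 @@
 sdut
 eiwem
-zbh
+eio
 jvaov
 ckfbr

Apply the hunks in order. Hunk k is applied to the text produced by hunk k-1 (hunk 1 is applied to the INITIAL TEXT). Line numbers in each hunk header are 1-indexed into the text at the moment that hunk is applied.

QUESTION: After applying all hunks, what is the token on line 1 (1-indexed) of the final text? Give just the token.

Hunk 1: at line 3 remove [bqolz] add [dgd] -> 8 lines: hypv sdut cjbd dgd npzm zbh jvaov ckfbr
Hunk 2: at line 1 remove [cjbd] add [extig] -> 8 lines: hypv sdut extig dgd npzm zbh jvaov ckfbr
Hunk 3: at line 3 remove [dgd,npzm] add [ihbr] -> 7 lines: hypv sdut extig ihbr zbh jvaov ckfbr
Hunk 4: at line 1 remove [extig,ihbr] add [eiwem] -> 6 lines: hypv sdut eiwem zbh jvaov ckfbr
Hunk 5: at line 2 remove [zbh] add [eio] -> 6 lines: hypv sdut eiwem eio jvaov ckfbr
Final line 1: hypv

Answer: hypv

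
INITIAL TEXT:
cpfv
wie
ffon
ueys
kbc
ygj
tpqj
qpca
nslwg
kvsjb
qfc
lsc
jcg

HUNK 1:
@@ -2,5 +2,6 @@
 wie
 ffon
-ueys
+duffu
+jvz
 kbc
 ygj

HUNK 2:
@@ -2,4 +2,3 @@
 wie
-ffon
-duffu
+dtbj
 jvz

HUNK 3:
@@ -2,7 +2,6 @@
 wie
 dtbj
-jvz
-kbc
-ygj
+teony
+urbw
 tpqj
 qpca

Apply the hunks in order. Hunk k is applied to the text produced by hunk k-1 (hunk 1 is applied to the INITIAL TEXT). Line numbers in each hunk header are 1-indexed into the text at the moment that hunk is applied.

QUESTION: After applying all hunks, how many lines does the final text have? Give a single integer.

Answer: 12

Derivation:
Hunk 1: at line 2 remove [ueys] add [duffu,jvz] -> 14 lines: cpfv wie ffon duffu jvz kbc ygj tpqj qpca nslwg kvsjb qfc lsc jcg
Hunk 2: at line 2 remove [ffon,duffu] add [dtbj] -> 13 lines: cpfv wie dtbj jvz kbc ygj tpqj qpca nslwg kvsjb qfc lsc jcg
Hunk 3: at line 2 remove [jvz,kbc,ygj] add [teony,urbw] -> 12 lines: cpfv wie dtbj teony urbw tpqj qpca nslwg kvsjb qfc lsc jcg
Final line count: 12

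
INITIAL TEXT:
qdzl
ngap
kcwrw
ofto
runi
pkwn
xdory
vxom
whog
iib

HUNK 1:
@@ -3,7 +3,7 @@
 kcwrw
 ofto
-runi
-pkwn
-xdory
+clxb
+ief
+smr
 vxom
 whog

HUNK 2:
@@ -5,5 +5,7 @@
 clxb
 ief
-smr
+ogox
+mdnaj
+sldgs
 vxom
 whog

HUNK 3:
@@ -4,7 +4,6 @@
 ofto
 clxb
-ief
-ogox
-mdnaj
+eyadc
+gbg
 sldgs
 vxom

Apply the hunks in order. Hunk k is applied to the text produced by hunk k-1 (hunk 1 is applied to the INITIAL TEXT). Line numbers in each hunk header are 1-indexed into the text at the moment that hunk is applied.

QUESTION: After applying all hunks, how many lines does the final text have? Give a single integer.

Answer: 11

Derivation:
Hunk 1: at line 3 remove [runi,pkwn,xdory] add [clxb,ief,smr] -> 10 lines: qdzl ngap kcwrw ofto clxb ief smr vxom whog iib
Hunk 2: at line 5 remove [smr] add [ogox,mdnaj,sldgs] -> 12 lines: qdzl ngap kcwrw ofto clxb ief ogox mdnaj sldgs vxom whog iib
Hunk 3: at line 4 remove [ief,ogox,mdnaj] add [eyadc,gbg] -> 11 lines: qdzl ngap kcwrw ofto clxb eyadc gbg sldgs vxom whog iib
Final line count: 11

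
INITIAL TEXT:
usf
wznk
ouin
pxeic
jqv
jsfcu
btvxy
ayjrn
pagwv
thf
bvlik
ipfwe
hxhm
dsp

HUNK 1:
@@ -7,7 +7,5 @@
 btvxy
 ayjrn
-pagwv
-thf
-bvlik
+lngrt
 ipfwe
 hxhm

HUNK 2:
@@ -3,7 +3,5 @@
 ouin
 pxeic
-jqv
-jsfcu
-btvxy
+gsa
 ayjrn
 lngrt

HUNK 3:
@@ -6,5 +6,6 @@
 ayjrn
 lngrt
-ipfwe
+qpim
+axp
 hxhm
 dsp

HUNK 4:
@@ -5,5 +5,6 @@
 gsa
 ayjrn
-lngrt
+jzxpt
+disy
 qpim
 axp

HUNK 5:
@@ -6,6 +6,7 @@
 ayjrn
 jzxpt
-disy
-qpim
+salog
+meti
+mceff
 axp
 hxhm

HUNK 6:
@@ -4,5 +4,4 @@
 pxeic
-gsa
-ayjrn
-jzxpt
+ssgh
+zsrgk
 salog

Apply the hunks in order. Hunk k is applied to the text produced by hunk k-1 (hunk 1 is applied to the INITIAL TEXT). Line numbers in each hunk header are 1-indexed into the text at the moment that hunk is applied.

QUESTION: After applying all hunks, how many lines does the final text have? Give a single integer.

Hunk 1: at line 7 remove [pagwv,thf,bvlik] add [lngrt] -> 12 lines: usf wznk ouin pxeic jqv jsfcu btvxy ayjrn lngrt ipfwe hxhm dsp
Hunk 2: at line 3 remove [jqv,jsfcu,btvxy] add [gsa] -> 10 lines: usf wznk ouin pxeic gsa ayjrn lngrt ipfwe hxhm dsp
Hunk 3: at line 6 remove [ipfwe] add [qpim,axp] -> 11 lines: usf wznk ouin pxeic gsa ayjrn lngrt qpim axp hxhm dsp
Hunk 4: at line 5 remove [lngrt] add [jzxpt,disy] -> 12 lines: usf wznk ouin pxeic gsa ayjrn jzxpt disy qpim axp hxhm dsp
Hunk 5: at line 6 remove [disy,qpim] add [salog,meti,mceff] -> 13 lines: usf wznk ouin pxeic gsa ayjrn jzxpt salog meti mceff axp hxhm dsp
Hunk 6: at line 4 remove [gsa,ayjrn,jzxpt] add [ssgh,zsrgk] -> 12 lines: usf wznk ouin pxeic ssgh zsrgk salog meti mceff axp hxhm dsp
Final line count: 12

Answer: 12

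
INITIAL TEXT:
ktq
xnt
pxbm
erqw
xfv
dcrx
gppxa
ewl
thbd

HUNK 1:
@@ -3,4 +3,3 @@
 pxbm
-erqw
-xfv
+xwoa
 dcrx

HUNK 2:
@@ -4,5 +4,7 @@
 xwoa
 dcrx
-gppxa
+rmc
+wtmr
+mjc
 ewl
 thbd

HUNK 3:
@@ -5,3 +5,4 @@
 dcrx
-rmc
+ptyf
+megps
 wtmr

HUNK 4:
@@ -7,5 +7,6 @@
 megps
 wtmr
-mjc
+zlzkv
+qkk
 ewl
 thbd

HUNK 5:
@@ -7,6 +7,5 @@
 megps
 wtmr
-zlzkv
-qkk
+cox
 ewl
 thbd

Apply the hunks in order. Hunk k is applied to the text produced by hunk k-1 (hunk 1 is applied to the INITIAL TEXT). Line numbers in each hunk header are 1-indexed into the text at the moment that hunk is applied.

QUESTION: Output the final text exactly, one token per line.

Hunk 1: at line 3 remove [erqw,xfv] add [xwoa] -> 8 lines: ktq xnt pxbm xwoa dcrx gppxa ewl thbd
Hunk 2: at line 4 remove [gppxa] add [rmc,wtmr,mjc] -> 10 lines: ktq xnt pxbm xwoa dcrx rmc wtmr mjc ewl thbd
Hunk 3: at line 5 remove [rmc] add [ptyf,megps] -> 11 lines: ktq xnt pxbm xwoa dcrx ptyf megps wtmr mjc ewl thbd
Hunk 4: at line 7 remove [mjc] add [zlzkv,qkk] -> 12 lines: ktq xnt pxbm xwoa dcrx ptyf megps wtmr zlzkv qkk ewl thbd
Hunk 5: at line 7 remove [zlzkv,qkk] add [cox] -> 11 lines: ktq xnt pxbm xwoa dcrx ptyf megps wtmr cox ewl thbd

Answer: ktq
xnt
pxbm
xwoa
dcrx
ptyf
megps
wtmr
cox
ewl
thbd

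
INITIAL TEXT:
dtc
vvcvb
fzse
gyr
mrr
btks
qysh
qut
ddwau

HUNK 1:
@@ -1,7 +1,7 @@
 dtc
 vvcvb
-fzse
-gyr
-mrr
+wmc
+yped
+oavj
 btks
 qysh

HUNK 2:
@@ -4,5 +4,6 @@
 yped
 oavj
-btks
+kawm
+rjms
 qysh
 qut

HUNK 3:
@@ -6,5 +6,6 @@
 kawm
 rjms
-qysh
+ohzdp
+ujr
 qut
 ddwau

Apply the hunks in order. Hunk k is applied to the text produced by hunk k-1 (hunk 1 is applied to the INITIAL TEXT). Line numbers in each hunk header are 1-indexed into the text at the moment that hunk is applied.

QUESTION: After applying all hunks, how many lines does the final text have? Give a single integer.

Answer: 11

Derivation:
Hunk 1: at line 1 remove [fzse,gyr,mrr] add [wmc,yped,oavj] -> 9 lines: dtc vvcvb wmc yped oavj btks qysh qut ddwau
Hunk 2: at line 4 remove [btks] add [kawm,rjms] -> 10 lines: dtc vvcvb wmc yped oavj kawm rjms qysh qut ddwau
Hunk 3: at line 6 remove [qysh] add [ohzdp,ujr] -> 11 lines: dtc vvcvb wmc yped oavj kawm rjms ohzdp ujr qut ddwau
Final line count: 11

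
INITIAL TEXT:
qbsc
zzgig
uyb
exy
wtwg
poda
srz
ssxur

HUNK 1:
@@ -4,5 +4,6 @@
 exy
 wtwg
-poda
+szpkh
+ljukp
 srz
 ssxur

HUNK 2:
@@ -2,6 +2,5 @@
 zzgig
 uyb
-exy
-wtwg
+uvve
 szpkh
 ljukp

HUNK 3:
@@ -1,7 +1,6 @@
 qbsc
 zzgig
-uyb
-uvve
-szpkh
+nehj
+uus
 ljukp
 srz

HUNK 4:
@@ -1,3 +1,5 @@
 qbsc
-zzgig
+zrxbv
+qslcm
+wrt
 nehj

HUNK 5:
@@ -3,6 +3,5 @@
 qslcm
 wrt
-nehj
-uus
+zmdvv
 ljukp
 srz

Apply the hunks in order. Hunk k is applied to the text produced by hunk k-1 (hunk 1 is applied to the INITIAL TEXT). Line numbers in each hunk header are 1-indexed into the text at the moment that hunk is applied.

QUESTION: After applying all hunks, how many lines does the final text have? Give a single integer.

Hunk 1: at line 4 remove [poda] add [szpkh,ljukp] -> 9 lines: qbsc zzgig uyb exy wtwg szpkh ljukp srz ssxur
Hunk 2: at line 2 remove [exy,wtwg] add [uvve] -> 8 lines: qbsc zzgig uyb uvve szpkh ljukp srz ssxur
Hunk 3: at line 1 remove [uyb,uvve,szpkh] add [nehj,uus] -> 7 lines: qbsc zzgig nehj uus ljukp srz ssxur
Hunk 4: at line 1 remove [zzgig] add [zrxbv,qslcm,wrt] -> 9 lines: qbsc zrxbv qslcm wrt nehj uus ljukp srz ssxur
Hunk 5: at line 3 remove [nehj,uus] add [zmdvv] -> 8 lines: qbsc zrxbv qslcm wrt zmdvv ljukp srz ssxur
Final line count: 8

Answer: 8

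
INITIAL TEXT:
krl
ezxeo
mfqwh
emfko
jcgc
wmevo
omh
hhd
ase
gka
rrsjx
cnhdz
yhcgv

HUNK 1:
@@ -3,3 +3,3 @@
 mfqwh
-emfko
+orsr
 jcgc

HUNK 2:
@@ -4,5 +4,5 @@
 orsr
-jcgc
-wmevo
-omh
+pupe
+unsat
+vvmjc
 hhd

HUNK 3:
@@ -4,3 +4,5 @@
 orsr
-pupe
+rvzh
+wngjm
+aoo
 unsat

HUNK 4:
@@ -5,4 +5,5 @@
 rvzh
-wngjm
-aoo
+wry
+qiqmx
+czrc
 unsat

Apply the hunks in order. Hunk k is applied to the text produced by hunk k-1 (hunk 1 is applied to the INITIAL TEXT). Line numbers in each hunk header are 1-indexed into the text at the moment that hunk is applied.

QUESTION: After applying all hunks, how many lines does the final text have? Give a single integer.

Answer: 16

Derivation:
Hunk 1: at line 3 remove [emfko] add [orsr] -> 13 lines: krl ezxeo mfqwh orsr jcgc wmevo omh hhd ase gka rrsjx cnhdz yhcgv
Hunk 2: at line 4 remove [jcgc,wmevo,omh] add [pupe,unsat,vvmjc] -> 13 lines: krl ezxeo mfqwh orsr pupe unsat vvmjc hhd ase gka rrsjx cnhdz yhcgv
Hunk 3: at line 4 remove [pupe] add [rvzh,wngjm,aoo] -> 15 lines: krl ezxeo mfqwh orsr rvzh wngjm aoo unsat vvmjc hhd ase gka rrsjx cnhdz yhcgv
Hunk 4: at line 5 remove [wngjm,aoo] add [wry,qiqmx,czrc] -> 16 lines: krl ezxeo mfqwh orsr rvzh wry qiqmx czrc unsat vvmjc hhd ase gka rrsjx cnhdz yhcgv
Final line count: 16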